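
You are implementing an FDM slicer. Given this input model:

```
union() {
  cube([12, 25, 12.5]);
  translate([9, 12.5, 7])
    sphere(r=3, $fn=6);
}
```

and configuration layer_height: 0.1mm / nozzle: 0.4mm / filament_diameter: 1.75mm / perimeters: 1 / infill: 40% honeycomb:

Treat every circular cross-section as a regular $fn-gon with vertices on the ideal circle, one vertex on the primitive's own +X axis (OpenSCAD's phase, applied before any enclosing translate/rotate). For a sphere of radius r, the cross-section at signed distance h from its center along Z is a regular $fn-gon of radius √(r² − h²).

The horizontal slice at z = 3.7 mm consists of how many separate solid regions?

At z = 3.7 mm: the 12×25 cube contributes its full rectangle; the sphere at (9, 12.5) is not intersected at this z (|z−center|=3.300 > r=3); Combining (union): only the 12×25 cube is present, so the union is just that shape — 1 connected region. The result has 1 disconnected region.

1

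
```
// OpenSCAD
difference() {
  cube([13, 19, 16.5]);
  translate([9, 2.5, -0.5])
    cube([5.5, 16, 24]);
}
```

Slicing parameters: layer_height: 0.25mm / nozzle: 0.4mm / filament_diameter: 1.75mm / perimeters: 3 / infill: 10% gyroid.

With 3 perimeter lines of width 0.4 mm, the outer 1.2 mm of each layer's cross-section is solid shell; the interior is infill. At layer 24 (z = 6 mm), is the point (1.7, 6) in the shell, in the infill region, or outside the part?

At z = 6 mm: the cube (footprint 13×19) is included at this height; the cube at (9, 2.5) (footprint 5.5×16) is included at this height; After the difference (first − rest): starting from the 13×19 cube, the 5.5×16 cube at (9, 2.5) partially overlaps it — only the 64.00 mm² overlap (of its 88.00 mm²) is removed, clipping the outline — 1 connected region. Overall, the cross-section is a single solid region. The nearest boundary edge runs (0.00, 0.00)→(0.00, 19.00); distance from the point to it = 1.70 mm. The point is inside the cross-section and 1.70 mm from the nearest boundary — more than the 1.2 mm shell width (3 × 0.4), so it's in the infill interior.

infill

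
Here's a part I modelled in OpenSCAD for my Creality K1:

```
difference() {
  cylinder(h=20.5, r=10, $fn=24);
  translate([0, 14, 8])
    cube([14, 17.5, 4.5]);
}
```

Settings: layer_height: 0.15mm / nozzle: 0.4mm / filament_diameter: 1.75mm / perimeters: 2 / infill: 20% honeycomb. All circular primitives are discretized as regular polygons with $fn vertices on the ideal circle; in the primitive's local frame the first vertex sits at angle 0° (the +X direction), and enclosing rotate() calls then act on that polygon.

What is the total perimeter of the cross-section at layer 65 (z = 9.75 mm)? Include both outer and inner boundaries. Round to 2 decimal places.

At z = 9.75 mm: the r=10 cylinder gives a regular 24-gon of circumradius 10 (constant along its height) (perimeter = 2·24·10.000·sin(180°/24) = 62.65 mm); the cube at (0, 14) is present — its section is the full 14×17.5 rectangle (perimeter 63.00 mm); Taking the first minus the rest: starting from the r=10 cylinder, the 14×17.5 cube at (0, 14) misses the remaining region (no effect) — boundary = 62.65 mm. Overall, the cross-section is a single solid region. Total boundary length (outer) = 62.65 mm.

62.65 mm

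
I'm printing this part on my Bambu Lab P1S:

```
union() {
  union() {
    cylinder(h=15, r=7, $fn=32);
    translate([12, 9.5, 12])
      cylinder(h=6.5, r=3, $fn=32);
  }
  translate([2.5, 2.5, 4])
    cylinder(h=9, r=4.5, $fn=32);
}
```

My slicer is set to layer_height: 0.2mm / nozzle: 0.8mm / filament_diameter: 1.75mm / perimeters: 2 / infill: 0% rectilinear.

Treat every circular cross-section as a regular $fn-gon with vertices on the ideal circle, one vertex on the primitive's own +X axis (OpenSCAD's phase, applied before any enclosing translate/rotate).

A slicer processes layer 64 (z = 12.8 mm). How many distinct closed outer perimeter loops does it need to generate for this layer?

2

At z = 12.8 mm: the cylinder: section is a regular 32-gon, circumradius r=7; the r=3 cylinder at (12, 9.5) contributes a regular 32-gon of circumradius 3; Merging all regions: the 2 present regions are separate (no shared area or edge), so areas and boundary lengths simply add and each stays a separate island — 2 connected regions; the r=4.5 cylinder at (2.5, 2.5) contributes a regular 32-gon of circumradius 4.5; Merging all regions: the regions partially overlap (shared area 57.22 mm²), so overlapping operands fuse into one piece — 2 connected regions. The result has 2 disconnected regions.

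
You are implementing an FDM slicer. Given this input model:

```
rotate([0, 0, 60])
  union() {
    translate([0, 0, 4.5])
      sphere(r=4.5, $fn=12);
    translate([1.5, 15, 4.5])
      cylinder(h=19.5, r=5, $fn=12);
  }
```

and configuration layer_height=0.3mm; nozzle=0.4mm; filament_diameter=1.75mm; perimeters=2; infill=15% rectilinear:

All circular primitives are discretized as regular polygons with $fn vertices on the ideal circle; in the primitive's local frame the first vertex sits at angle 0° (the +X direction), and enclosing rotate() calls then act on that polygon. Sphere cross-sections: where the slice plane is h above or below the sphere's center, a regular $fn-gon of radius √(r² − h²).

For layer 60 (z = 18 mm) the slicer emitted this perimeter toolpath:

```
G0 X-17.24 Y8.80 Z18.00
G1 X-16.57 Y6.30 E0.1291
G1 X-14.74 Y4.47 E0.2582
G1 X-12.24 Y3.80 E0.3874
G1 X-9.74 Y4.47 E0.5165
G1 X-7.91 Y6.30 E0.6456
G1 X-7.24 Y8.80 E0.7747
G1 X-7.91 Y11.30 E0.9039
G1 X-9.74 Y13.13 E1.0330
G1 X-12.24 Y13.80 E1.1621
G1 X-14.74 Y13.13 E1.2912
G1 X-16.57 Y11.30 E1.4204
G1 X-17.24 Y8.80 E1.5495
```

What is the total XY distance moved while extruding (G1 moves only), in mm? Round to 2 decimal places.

Sum the Euclidean lengths of each G1 segment: total = 31.06 mm.

31.06 mm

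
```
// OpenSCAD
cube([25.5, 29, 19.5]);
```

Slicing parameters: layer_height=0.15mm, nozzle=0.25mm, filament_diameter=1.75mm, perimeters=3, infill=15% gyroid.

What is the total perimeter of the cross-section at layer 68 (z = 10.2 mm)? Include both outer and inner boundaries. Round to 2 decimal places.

At z = 10.2 mm: the cube is present — its section is the full 25.5×29 rectangle (perimeter 109.00 mm). Overall, the cross-section is a single solid region. Total boundary length (outer) = 109.00 mm.

109.00 mm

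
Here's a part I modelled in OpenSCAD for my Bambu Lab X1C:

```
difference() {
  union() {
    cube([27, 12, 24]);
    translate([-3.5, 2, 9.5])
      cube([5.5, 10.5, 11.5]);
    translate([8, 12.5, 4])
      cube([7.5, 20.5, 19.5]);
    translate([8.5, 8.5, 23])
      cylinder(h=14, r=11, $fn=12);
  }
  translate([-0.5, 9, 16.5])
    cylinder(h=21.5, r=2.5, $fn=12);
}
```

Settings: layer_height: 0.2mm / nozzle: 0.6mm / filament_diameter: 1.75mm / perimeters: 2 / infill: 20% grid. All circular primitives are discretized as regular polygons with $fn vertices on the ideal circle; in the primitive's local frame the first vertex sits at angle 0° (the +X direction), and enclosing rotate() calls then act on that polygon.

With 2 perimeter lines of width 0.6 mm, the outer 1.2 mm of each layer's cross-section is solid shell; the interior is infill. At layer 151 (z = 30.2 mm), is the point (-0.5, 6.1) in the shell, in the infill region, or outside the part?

shell

At z = 30.2 mm: the cube is not intersected at this z (z outside [0, 24]); the cube at (-3.5, 2) is absent (z outside [9.5, 21]); the cube at (8, 12.5) is absent (z outside [4, 23.5]); the cylinder at (8.5, 8.5): section is a regular 12-gon, circumradius r=11; Combining (union): only the r=11 cylinder at (8.5, 8.5) is present, so the union is just that shape — 1 connected region; the r=2.5 cylinder at (-0.5, 9) gives a regular 12-gon of circumradius 2.5 (constant along its height); After the difference (first − rest): starting from the result so far, the r=2.5 cylinder at (-0.5, 9) partially overlaps it — only the 17.07 mm² overlap (of its 18.75 mm²) is removed, clipping the outline — 1 connected region. Overall, the cross-section is a single solid region. The nearest boundary edge runs (-1.75, 6.83)→(-0.50, 6.50); distance from the point to it = 0.40 mm. The point is inside the cross-section, 0.40 mm from the nearest boundary — within the 1.2 mm shell band (2 × 0.6).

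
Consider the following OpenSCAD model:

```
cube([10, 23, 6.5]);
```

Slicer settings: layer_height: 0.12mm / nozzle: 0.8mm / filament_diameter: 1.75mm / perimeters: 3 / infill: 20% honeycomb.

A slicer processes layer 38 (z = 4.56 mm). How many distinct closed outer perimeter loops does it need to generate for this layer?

At z = 4.56 mm: the 10×23 cube contributes its full rectangle. The result has 1 disconnected region.

1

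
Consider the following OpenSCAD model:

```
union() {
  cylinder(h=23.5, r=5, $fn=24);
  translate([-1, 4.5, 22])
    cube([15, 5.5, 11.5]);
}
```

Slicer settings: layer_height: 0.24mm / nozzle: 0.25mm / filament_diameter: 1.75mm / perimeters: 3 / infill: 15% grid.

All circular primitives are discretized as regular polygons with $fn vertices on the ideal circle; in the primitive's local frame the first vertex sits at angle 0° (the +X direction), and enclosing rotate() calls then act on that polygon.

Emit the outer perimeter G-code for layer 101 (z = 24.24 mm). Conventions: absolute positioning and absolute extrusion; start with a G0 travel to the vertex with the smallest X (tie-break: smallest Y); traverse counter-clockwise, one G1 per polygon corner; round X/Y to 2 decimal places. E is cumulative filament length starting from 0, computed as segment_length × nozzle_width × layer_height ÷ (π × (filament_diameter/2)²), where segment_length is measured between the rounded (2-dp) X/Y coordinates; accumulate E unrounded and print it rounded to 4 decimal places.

G0 X-1.00 Y4.50 Z24.24
G1 X14.00 Y4.50 E0.3742
G1 X14.00 Y10.00 E0.5114
G1 X-1.00 Y10.00 E0.8856
G1 X-1.00 Y4.50 E1.0227

At z = 24.24 mm: the cylinder is absent (z outside [0, 23.5]); the cube at (-1, 4.5) is present — its section is the full 15×5.5 rectangle; Merging all regions: only the 15×5.5 cube at (-1, 4.5) is present, so the union is just that shape — 1 connected region. The outline is a single polygon with 4 vertices. Extrusion per mm of travel: 0.25 × 0.24 / (π × 0.875²) = 0.024945. Accumulating E over each segment gives final E = 1.0227.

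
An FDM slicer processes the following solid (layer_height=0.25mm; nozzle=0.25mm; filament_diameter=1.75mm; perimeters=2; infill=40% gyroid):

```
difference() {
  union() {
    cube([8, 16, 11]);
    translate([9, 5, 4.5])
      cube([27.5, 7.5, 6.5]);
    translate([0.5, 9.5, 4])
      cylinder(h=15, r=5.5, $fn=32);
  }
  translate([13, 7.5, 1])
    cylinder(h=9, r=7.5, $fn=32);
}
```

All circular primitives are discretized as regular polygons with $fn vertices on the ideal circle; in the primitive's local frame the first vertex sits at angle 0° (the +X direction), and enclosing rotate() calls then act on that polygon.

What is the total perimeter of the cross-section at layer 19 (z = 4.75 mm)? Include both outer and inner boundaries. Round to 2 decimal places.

At z = 4.75 mm: the 8×16 cube contributes its full rectangle (perimeter 48.00 mm); the cube at (9, 5) (footprint 27.5×7.5) is included at this height (perimeter 70.00 mm); the r=5.5 cylinder at (0.5, 9.5) contributes a regular 32-gon of circumradius 5.5 (perimeter = 2·32·5.500·sin(180°/32) = 34.50 mm); Merging all regions: the regions partially overlap (shared area 52.69 mm²), so the edge portions inside another operand are dropped and the merged outline is re-measured after clipping — boundary = 123.34 mm; the r=7.5 cylinder at (13, 7.5) gives a regular 32-gon of circumradius 7.5 (constant along its height) (perimeter = 2·32·7.500·sin(180°/32) = 47.05 mm); Subtracting the remaining from the first: starting from the result so far, the r=7.5 cylinder at (13, 7.5) partially overlaps it — only the 101.76 mm² overlap (of its 175.58 mm²) is removed, clipping the outline — boundary = 104.74 mm. Overall, the cross-section has 2 separate islands. Total boundary length (outer) = 104.74 mm.

104.74 mm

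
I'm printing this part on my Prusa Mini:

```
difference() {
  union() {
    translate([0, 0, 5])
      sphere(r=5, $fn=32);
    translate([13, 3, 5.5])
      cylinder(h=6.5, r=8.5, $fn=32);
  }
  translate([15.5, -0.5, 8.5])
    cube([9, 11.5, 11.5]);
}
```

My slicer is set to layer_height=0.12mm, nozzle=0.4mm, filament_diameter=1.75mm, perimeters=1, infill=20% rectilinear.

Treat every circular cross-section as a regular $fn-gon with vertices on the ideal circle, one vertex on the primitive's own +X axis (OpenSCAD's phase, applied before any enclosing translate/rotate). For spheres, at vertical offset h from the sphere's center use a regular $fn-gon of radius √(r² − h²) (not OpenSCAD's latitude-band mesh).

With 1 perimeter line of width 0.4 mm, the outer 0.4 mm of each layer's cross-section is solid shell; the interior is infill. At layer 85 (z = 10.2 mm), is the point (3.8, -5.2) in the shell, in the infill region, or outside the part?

outside

At z = 10.2 mm: the sphere is not intersected at this z (|z−center|=5.200 > r=5); the r=8.5 cylinder at (13, 3) gives a regular 32-gon of circumradius 8.5 (constant along its height); Taking the union: only the r=8.5 cylinder at (13, 3) is present, so the union is just that shape — 1 connected region; the cube at (15.5, -0.5) is present — its section is the full 9×11.5 rectangle; Subtracting the remaining from the first: starting from the result so far, the 9×11.5 cube at (15.5, -0.5) partially overlaps it — only the 55.54 mm² overlap (of its 103.50 mm²) is removed, clipping the outline — 1 connected region. Overall, the cross-section is a single solid region. The nearest boundary edge runs (6.99, -3.01)→(5.93, -1.72); distance from the point to it = 3.85 mm. The point is not inside any of the regions above, so it lies outside the cross-section (3.85 mm from the nearest boundary).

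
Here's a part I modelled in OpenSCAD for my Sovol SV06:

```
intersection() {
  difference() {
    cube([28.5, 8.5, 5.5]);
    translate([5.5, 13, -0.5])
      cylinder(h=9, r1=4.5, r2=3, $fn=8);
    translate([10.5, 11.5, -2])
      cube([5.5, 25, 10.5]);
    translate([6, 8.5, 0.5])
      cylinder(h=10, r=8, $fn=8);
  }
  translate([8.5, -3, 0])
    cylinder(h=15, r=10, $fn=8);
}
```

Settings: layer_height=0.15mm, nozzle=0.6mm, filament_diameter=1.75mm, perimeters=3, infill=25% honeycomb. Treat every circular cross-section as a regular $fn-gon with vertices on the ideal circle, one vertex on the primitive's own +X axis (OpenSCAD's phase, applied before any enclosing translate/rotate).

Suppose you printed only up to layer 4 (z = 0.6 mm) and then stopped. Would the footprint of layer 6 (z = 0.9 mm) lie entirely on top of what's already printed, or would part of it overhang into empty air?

Compare the two slices. At z = 0.6: the cube is present — its section is the full 28.5×8.5 rectangle (area 242.25 mm²); the cone at (5.5, 13) (r1=4.5→r2=3) has section circumradius 4.317 here — a regular 8-gon (area = (8/2)·4.317²·sin(360°/8) = 52.70 mm²); the cube at (10.5, 11.5) (footprint 5.5×25) is included at this height (area 137.50 mm²); the r=8 cylinder at (6, 8.5) gives a regular 8-gon of circumradius 8 (constant along its height) (area = (8/2)·8.000²·sin(360°/8) = 181.02 mm²); Subtracting the remaining from the first: starting from the 28.5×8.5 cube (242.25 mm²), the cone at (5.5, 13) misses the remaining region (no effect); the 5.5×25 cube at (10.5, 11.5) misses the remaining region (no effect); the r=8 cylinder at (6, 8.5) partially overlaps it — only the 85.68 mm² overlap (of its 181.02 mm²) is removed, clipping the outline — area = 156.57 mm²; the r=10 cylinder at (8.5, -3) gives a regular 8-gon of circumradius 10 (constant along its height) (area = (8/2)·10.000²·sin(360°/8) = 282.84 mm²); Taking the intersection: the r=10 cylinder at (8.5, -3) partially overlaps the result so far; clipping to the common part keeps 40.03 mm² — area = 40.03 mm². At z = 0.9: the cube is present — its section is the full 28.5×8.5 rectangle (area 242.25 mm²); the cone at (5.5, 13) contributes a regular 8-gon of circumradius 4.267 (interpolated between r1=4.5 and r2=3 at t=0.156) (area = (8/2)·4.267²·sin(360°/8) = 51.49 mm²); the 5.5×25 cube at (10.5, 11.5) contributes its full rectangle (area 137.50 mm²); the r=8 cylinder at (6, 8.5) contributes a regular 8-gon of circumradius 8 (area = (8/2)·8.000²·sin(360°/8) = 181.02 mm²); Taking the first minus the rest: starting from the 28.5×8.5 cube (242.25 mm²), the cone at (5.5, 13) misses the remaining region (no effect); the 5.5×25 cube at (10.5, 11.5) misses the remaining region (no effect); the r=8 cylinder at (6, 8.5) partially overlaps it — only the 85.68 mm² overlap (of its 181.02 mm²) is removed, clipping the outline — area = 156.57 mm²; the r=10 cylinder at (8.5, -3) gives a regular 8-gon of circumradius 10 (constant along its height) (area = (8/2)·10.000²·sin(360°/8) = 282.84 mm²); After intersecting: the r=10 cylinder at (8.5, -3) partially overlaps the result so far; clipping to the common part keeps 40.03 mm² — area = 40.03 mm². Checking containment: the cross-section at z = 0.9 is a subset of the cross-section at z = 0.6.

entirely on top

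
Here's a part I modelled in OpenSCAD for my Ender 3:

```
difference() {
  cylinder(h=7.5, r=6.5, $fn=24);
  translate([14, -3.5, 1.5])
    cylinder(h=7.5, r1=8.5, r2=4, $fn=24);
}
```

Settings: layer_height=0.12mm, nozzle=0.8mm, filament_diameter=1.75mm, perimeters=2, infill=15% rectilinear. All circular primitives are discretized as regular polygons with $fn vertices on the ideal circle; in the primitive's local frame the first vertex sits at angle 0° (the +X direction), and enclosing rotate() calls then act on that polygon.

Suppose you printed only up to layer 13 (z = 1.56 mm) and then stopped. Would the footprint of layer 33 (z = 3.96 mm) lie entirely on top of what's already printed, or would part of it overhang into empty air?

part overhangs

Compare the two slices. At z = 1.56: the r=6.5 cylinder gives a regular 24-gon of circumradius 6.5 (constant along its height) (area = (24/2)·6.500²·sin(360°/24) = 131.22 mm²); the cone at (14, -3.5): at t=0.008 of its height the radius interpolates to r₁+(r₂−r₁)t = 8.464, giving a regular 24-gon of that circumradius (area = (24/2)·8.464²·sin(360°/24) = 222.50 mm²); After the difference (first − rest): starting from the r=6.5 cylinder (131.22 mm²), the cone at (14, -3.5) partially overlaps it — only the 1.07 mm² overlap (of its 222.50 mm²) is removed, clipping the outline — area = 130.16 mm². At z = 3.96: the r=6.5 cylinder contributes a regular 24-gon of circumradius 6.5 (area = (24/2)·6.500²·sin(360°/24) = 131.22 mm²); the cone at (14, -3.5) contributes a regular 24-gon of circumradius 7.024 (interpolated between r1=8.5 and r2=4 at t=0.328) (area = (24/2)·7.024²·sin(360°/24) = 153.23 mm²); Taking the first minus the rest: starting from the r=6.5 cylinder (131.22 mm²), the cone at (14, -3.5) misses the remaining region (no effect) — area = 131.22 mm². Checking containment: at z = 3.96 the cross-section extends beyond the z = 1.56 cross-section by about 1.07 mm².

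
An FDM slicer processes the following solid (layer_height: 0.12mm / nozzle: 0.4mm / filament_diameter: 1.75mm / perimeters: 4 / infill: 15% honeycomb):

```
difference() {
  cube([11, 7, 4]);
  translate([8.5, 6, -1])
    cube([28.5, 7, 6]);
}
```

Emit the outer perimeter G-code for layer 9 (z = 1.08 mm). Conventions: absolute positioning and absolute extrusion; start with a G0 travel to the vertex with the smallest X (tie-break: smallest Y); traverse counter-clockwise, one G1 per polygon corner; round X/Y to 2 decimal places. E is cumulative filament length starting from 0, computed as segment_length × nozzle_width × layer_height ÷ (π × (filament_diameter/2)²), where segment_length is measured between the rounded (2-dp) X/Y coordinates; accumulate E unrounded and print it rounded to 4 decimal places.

At z = 1.08 mm: the cube (footprint 11×7) is included at this height; the 28.5×7 cube at (8.5, 6) contributes its full rectangle; Taking the first minus the rest: starting from the 11×7 cube, the 28.5×7 cube at (8.5, 6) partially overlaps it — only the 2.50 mm² overlap (of its 199.50 mm²) is removed, clipping the outline — 1 connected region. The outline is a single polygon with 6 vertices. Extrusion per mm of travel: 0.4 × 0.12 / (π × 0.875²) = 0.019956. Accumulating E over each segment gives final E = 0.7184.

G0 X0.00 Y0.00 Z1.08
G1 X11.00 Y0.00 E0.2195
G1 X11.00 Y6.00 E0.3393
G1 X8.50 Y6.00 E0.3891
G1 X8.50 Y7.00 E0.4091
G1 X0.00 Y7.00 E0.5787
G1 X0.00 Y0.00 E0.7184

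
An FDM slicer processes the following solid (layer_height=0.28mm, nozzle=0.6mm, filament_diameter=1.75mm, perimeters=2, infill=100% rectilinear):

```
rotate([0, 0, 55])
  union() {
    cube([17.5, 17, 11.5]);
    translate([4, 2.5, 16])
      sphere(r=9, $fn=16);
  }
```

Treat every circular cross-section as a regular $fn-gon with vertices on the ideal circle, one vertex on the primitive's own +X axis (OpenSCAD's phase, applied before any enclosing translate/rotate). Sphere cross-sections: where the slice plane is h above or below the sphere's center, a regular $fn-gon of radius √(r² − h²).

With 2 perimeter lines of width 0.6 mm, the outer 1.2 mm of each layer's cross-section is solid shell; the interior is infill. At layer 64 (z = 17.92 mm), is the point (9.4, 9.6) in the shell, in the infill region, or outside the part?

outside

At z = 17.92 mm: the cube is not intersected at this z (z outside [0, 11.5]); the sphere at (4, 2.5): section is a regular 16-gon, circumradius = √(r²−h²) = √(9²−1.92²) = 8.793; Combining (union): only the r=9 sphere at (4, 2.5) is present, so the union is just that shape — 1 connected region; (whole slice rotated 55° about Z — lengths, areas and connectivity unchanged). Overall, the cross-section is a single solid region. Undo the 55° rotation: the query point maps to (13.255, -2.194) in the un-rotated model frame. The nearest boundary edge runs (10.22, -3.72)→(12.12, -0.86); distance from the point to it = 1.68 mm. The point is not inside any of the regions above, so it lies outside the cross-section (1.68 mm from the nearest boundary).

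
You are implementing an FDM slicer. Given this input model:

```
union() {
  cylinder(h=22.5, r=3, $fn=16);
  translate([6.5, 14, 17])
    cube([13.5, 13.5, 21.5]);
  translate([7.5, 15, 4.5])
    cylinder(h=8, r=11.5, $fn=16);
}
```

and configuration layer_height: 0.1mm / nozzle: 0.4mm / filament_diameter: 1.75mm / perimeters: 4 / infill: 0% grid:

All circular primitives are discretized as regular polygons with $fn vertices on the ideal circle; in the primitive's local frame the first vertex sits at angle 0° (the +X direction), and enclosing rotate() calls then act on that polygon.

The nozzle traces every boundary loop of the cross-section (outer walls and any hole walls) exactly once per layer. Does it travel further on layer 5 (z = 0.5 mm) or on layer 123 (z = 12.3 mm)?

layer 123 (z = 12.3 mm)

Layer 5 (z = 0.5): the cylinder: section is a regular 16-gon, circumradius r=3 (perimeter = 2·16·3.000·sin(180°/16) = 18.73 mm); the cube at (6.5, 14) is not intersected at this z (z outside [17, 38.5]); the cylinder at (7.5, 15) is not intersected at this z (z outside [4.5, 12.5]); Combining (union): only the r=3 cylinder is present, so the union is just that shape — boundary = 18.73 mm. So its perimeter = 18.73 mm. Layer 123 (z = 12.3): the r=3 cylinder gives a regular 16-gon of circumradius 3 (constant along its height) (perimeter = 2·16·3.000·sin(180°/16) = 18.73 mm); the cube at (6.5, 14) does not reach this height (z outside [17, 38.5]); the r=11.5 cylinder at (7.5, 15) gives a regular 16-gon of circumradius 11.5 (constant along its height) (perimeter = 2·16·11.500·sin(180°/16) = 71.79 mm); Taking the union: the 2 present regions are separate (no shared area or edge), so areas and boundary lengths simply add and each stays a separate island — boundary = 90.52 mm. So its perimeter = 90.52 mm. Layer 123 is larger (90.52 vs 18.73 mm).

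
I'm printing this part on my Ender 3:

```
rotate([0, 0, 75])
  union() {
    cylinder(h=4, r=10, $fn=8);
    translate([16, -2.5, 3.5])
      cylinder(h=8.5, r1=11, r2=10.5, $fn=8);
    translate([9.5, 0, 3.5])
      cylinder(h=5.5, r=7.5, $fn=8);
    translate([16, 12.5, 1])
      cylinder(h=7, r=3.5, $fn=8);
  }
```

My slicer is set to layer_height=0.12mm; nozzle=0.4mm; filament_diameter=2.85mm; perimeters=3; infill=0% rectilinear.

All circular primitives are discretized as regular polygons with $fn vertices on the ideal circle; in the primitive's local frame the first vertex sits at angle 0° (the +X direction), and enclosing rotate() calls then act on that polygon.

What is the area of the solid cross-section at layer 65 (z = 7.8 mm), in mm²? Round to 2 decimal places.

407.72 mm²

At z = 7.8 mm: the cylinder does not reach this height (z outside [0, 4]); the cone at (16, -2.5): at t=0.506 of its height the radius interpolates to r₁+(r₂−r₁)t = 10.747, giving a regular 8-gon of that circumradius (area = (8/2)·10.747²·sin(360°/8) = 326.68 mm²); the r=7.5 cylinder at (9.5, 0) gives a regular 8-gon of circumradius 7.5 (constant along its height) (area = (8/2)·7.500²·sin(360°/8) = 159.10 mm²); the r=3.5 cylinder at (16, 12.5) contributes a regular 8-gon of circumradius 3.5 (area = (8/2)·3.500²·sin(360°/8) = 34.65 mm²); Taking the union: the regions partially overlap — summed areas 520.43 mm² minus the doubly-counted overlap 112.70 mm² gives 407.72 mm² — area = 407.72 mm²; (whole slice rotated 75° about Z — lengths, areas and connectivity unchanged). Overall, the cross-section has 2 separate islands. Net area = 407.72 mm².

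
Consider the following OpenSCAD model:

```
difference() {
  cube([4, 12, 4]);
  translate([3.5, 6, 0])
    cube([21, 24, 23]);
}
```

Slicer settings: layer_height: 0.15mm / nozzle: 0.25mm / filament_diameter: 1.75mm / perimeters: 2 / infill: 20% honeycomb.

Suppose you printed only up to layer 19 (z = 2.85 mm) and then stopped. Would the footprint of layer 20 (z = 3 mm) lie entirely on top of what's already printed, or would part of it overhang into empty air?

Compare the two slices. At z = 2.85: the 4×12 cube contributes its full rectangle (area 48.00 mm²); the 21×24 cube at (3.5, 6) contributes its full rectangle (area 504.00 mm²); Taking the first minus the rest: starting from the 4×12 cube (48.00 mm²), the 21×24 cube at (3.5, 6) partially overlaps it — only the 3.00 mm² overlap (of its 504.00 mm²) is removed, clipping the outline — area = 45.00 mm². At z = 3: the 4×12 cube contributes its full rectangle (area 48.00 mm²); the cube at (3.5, 6) is present — its section is the full 21×24 rectangle (area 504.00 mm²); After the difference (first − rest): starting from the 4×12 cube (48.00 mm²), the 21×24 cube at (3.5, 6) partially overlaps it — only the 3.00 mm² overlap (of its 504.00 mm²) is removed, clipping the outline — area = 45.00 mm². Checking containment: the cross-section at z = 3 is a subset of the cross-section at z = 2.85.

entirely on top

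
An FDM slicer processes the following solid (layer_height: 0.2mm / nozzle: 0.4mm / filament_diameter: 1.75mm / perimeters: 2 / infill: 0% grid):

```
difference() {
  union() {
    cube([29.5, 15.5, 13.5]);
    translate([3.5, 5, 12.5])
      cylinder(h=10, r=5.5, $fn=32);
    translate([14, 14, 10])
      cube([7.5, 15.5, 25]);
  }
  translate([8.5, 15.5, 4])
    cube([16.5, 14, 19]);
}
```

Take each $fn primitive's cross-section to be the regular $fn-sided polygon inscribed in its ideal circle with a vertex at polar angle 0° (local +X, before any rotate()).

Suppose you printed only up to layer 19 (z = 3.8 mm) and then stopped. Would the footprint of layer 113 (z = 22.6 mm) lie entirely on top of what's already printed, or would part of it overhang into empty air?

entirely on top

Compare the two slices. At z = 3.8: the cube (footprint 29.5×15.5) is included at this height (area 457.25 mm²); the cylinder at (3.5, 5) is not intersected at this z (z outside [12.5, 22.5]); the cube at (14, 14) is not intersected at this z (z outside [10, 35]); Taking the union: only the 29.5×15.5 cube is present, so the union is just that shape — area = 457.25 mm²; the cube at (8.5, 15.5) does not reach this height (z outside [4, 23]); Subtracting the remaining from the first: none of the subtracted shapes is present at this height, so that combined region is unchanged — area = 457.25 mm². At z = 22.6: the cube does not reach this height (z outside [0, 13.5]); the cylinder at (3.5, 5) is not intersected at this z (z outside [12.5, 22.5]); the 7.5×15.5 cube at (14, 14) contributes its full rectangle (area 116.25 mm²); Taking the union: only the 7.5×15.5 cube at (14, 14) is present, so the union is just that shape — area = 116.25 mm²; the cube at (8.5, 15.5) (footprint 16.5×14) is included at this height (area 231.00 mm²); Taking the first minus the rest: starting from that combined region (116.25 mm²), the 16.5×14 cube at (8.5, 15.5) partially overlaps it — only the 105.00 mm² overlap (of its 231.00 mm²) is removed, clipping the outline — area = 11.25 mm². Checking containment: the cross-section at z = 22.6 is a subset of the cross-section at z = 3.8.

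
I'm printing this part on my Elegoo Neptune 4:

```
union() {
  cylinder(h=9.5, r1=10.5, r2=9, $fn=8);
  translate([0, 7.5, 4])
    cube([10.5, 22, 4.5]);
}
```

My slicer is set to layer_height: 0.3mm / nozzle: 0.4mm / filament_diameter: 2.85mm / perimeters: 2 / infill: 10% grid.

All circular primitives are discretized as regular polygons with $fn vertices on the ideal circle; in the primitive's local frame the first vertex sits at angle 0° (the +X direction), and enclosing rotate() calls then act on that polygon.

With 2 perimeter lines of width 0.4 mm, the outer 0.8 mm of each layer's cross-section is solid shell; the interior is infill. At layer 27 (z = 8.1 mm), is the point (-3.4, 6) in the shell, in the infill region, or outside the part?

At z = 8.1 mm: the cone contributes a regular 8-gon of circumradius 9.221 (interpolated between r1=10.5 and r2=9 at t=0.853); the cube at (0, 7.5) (footprint 10.5×22) is included at this height; Taking the union: the regions partially overlap (shared area 3.58 mm²), so overlapping operands fuse into one piece — 1 connected region. Overall, the cross-section is a single solid region. The nearest boundary edge runs (-6.52, 6.52)→(0.00, 9.22); distance from the point to it = 1.67 mm. The point is inside the cross-section and 1.67 mm from the nearest boundary — more than the 0.8 mm shell width (2 × 0.4), so it's in the infill interior.

infill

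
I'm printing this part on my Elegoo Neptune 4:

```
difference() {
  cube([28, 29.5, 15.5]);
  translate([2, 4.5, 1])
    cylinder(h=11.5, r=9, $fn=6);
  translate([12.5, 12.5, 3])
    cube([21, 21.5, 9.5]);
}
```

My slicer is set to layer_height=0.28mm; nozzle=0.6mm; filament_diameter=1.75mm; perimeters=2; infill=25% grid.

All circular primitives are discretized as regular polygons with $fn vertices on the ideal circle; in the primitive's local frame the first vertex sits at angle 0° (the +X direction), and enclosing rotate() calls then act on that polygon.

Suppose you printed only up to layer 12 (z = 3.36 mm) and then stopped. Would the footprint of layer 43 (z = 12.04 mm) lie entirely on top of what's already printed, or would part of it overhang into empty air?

Compare the two slices. At z = 3.36: the 28×29.5 cube contributes its full rectangle (area 826.00 mm²); the r=9 cylinder at (2, 4.5) contributes a regular 6-gon of circumradius 9 (area = (6/2)·9.000²·sin(360°/6) = 210.44 mm²); the 21×21.5 cube at (12.5, 12.5) contributes its full rectangle (area 451.50 mm²); After the difference (first − rest): starting from the 28×29.5 cube (826.00 mm²), the r=9 cylinder at (2, 4.5) partially overlaps it — only the 111.85 mm² overlap (of its 210.44 mm²) is removed, clipping the outline; the 21×21.5 cube at (12.5, 12.5) partially overlaps it — only the 263.50 mm² overlap (of its 451.50 mm²) is removed, clipping the outline — area = 450.65 mm². At z = 12.04: the cube is present — its section is the full 28×29.5 rectangle (area 826.00 mm²); the r=9 cylinder at (2, 4.5) contributes a regular 6-gon of circumradius 9 (area = (6/2)·9.000²·sin(360°/6) = 210.44 mm²); the cube at (12.5, 12.5) is present — its section is the full 21×21.5 rectangle (area 451.50 mm²); After the difference (first − rest): starting from the 28×29.5 cube (826.00 mm²), the r=9 cylinder at (2, 4.5) partially overlaps it — only the 111.85 mm² overlap (of its 210.44 mm²) is removed, clipping the outline; the 21×21.5 cube at (12.5, 12.5) partially overlaps it — only the 263.50 mm² overlap (of its 451.50 mm²) is removed, clipping the outline — area = 450.65 mm². Checking containment: the cross-section at z = 12.04 is a subset of the cross-section at z = 3.36.

entirely on top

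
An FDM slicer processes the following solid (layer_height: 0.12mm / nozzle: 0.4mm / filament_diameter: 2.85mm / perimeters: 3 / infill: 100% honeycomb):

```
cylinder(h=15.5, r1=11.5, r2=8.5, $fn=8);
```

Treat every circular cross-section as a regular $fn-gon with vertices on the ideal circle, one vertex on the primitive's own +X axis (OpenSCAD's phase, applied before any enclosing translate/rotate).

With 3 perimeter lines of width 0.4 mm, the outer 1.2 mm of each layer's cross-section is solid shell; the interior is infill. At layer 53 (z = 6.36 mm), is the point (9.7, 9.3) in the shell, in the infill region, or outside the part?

At z = 6.36 mm: the cone contributes a regular 8-gon of circumradius 10.269 (interpolated between r1=11.5 and r2=8.5 at t=0.410). Overall, the cross-section is a single solid region. The nearest boundary edge runs (10.27, 0.00)→(7.26, 7.26); distance from the point to it = 3.18 mm. The point is not inside any of the regions above, so it lies outside the cross-section (3.18 mm from the nearest boundary).

outside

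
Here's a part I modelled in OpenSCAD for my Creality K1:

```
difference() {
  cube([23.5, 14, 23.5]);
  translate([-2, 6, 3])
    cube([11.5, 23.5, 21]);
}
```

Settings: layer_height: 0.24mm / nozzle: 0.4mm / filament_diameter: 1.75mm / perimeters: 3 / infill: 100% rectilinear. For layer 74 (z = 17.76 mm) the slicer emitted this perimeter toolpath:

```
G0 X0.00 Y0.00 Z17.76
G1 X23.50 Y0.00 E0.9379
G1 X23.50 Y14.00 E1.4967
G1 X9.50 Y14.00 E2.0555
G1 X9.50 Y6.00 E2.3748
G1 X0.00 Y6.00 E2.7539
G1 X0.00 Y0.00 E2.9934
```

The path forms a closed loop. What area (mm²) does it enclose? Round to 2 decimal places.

Apply the shoelace formula to the sequence of (X, Y) vertices; enclosed area = 253.00 mm².

253.00 mm²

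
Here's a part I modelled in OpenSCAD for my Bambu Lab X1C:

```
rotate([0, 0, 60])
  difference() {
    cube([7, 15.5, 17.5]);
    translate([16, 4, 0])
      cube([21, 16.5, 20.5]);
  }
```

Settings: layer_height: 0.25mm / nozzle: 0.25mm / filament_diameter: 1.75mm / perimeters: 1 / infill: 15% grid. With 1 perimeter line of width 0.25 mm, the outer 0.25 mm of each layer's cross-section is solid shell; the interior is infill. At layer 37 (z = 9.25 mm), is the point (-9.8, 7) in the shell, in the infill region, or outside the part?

At z = 9.25 mm: the 7×15.5 cube contributes its full rectangle; the cube at (16, 4) (footprint 21×16.5) is included at this height; After the difference (first − rest): starting from the 7×15.5 cube, the 21×16.5 cube at (16, 4) misses the remaining region (no effect) — 1 connected region; (whole slice rotated 60° about Z — lengths, areas and connectivity unchanged). Overall, the cross-section is a single solid region. Undo the 60° rotation: the query point maps to (1.162, 11.987) in the un-rotated model frame. The nearest boundary edge runs (0.00, 0.00)→(0.00, 15.50); distance from the point to it = 1.16 mm. The point is inside the cross-section and 1.16 mm from the nearest boundary — more than the 0.25 mm shell width (1 × 0.25), so it's in the infill interior.

infill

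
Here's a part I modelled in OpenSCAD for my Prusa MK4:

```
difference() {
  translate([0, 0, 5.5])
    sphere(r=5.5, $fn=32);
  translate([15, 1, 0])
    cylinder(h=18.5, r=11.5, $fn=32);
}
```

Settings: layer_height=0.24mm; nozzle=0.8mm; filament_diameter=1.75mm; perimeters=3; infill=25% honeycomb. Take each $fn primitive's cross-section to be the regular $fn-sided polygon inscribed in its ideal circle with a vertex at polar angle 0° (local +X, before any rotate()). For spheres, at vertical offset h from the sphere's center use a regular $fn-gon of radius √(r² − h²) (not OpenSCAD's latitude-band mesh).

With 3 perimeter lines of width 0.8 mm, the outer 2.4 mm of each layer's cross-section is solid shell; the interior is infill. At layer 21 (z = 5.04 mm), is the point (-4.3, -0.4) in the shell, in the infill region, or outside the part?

At z = 5.04 mm: the r=5.5 sphere slices to a regular 32-gon of circumradius 5.481 (√(r²−h²) with h=0.46 from center); the r=11.5 cylinder at (15, 1) gives a regular 32-gon of circumradius 11.5 (constant along its height); After the difference (first − rest): starting from the r=5.5 sphere, the r=11.5 cylinder at (15, 1) partially overlaps it — only the 9.19 mm² overlap (of its 412.81 mm²) is removed, clipping the outline — 1 connected region. Overall, the cross-section is a single solid region. The nearest boundary edge runs (-5.38, -1.07)→(-5.48, 0.00); distance from the point to it = 1.14 mm. The point is inside the cross-section, 1.14 mm from the nearest boundary — within the 2.4 mm shell band (3 × 0.8).

shell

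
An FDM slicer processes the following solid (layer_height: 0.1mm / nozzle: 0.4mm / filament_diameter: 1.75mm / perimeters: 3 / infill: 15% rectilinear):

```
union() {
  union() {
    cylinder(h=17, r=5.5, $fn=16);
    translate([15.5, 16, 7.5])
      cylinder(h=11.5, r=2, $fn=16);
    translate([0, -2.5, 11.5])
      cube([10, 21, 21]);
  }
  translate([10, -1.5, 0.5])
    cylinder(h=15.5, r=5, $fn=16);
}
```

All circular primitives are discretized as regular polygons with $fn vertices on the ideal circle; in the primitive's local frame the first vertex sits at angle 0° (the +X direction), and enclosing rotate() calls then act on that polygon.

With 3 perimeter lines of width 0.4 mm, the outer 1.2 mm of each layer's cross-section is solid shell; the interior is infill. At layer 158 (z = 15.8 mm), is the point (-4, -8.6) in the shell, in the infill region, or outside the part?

outside

At z = 15.8 mm: the r=5.5 cylinder gives a regular 16-gon of circumradius 5.5 (constant along its height); the r=2 cylinder at (15.5, 16) gives a regular 16-gon of circumradius 2 (constant along its height); the 10×21 cube at (0, -2.5) contributes its full rectangle; Combining (union): the regions partially overlap (shared area 36.24 mm²), so overlapping operands fuse into one piece — 2 connected regions; the r=5 cylinder at (10, -1.5) gives a regular 16-gon of circumradius 5 (constant along its height); Merging all regions: the regions partially overlap (shared area 24.03 mm²), so overlapping operands fuse into one piece — 2 connected regions. Overall, the cross-section has 2 separate islands. The nearest boundary edge runs (-0.00, -5.50)→(-2.10, -5.08); distance from the point to it = 4.00 mm. The point is not inside any of the regions above, so it lies outside the cross-section (4.00 mm from the nearest boundary).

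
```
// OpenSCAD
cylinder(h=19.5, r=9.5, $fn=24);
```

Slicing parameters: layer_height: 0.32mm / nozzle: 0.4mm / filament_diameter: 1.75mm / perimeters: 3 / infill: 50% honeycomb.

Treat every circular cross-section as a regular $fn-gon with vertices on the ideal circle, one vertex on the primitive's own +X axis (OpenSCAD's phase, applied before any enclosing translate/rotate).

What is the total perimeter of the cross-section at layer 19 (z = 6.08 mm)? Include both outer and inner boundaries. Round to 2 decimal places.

59.52 mm

At z = 6.08 mm: the cylinder: section is a regular 24-gon, circumradius r=9.5 (perimeter = 2·24·9.500·sin(180°/24) = 59.52 mm). Overall, the cross-section is a single solid region. Total boundary length (outer) = 59.52 mm.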